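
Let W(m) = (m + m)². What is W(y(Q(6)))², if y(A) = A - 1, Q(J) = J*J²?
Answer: 34188010000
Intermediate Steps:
Q(J) = J³
y(A) = -1 + A
W(m) = 4*m² (W(m) = (2*m)² = 4*m²)
W(y(Q(6)))² = (4*(-1 + 6³)²)² = (4*(-1 + 216)²)² = (4*215²)² = (4*46225)² = 184900² = 34188010000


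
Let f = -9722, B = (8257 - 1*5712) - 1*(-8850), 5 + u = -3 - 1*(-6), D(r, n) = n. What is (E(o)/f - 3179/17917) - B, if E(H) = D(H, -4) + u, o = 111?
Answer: -992457648483/87094537 ≈ -11395.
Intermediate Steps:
u = -2 (u = -5 + (-3 - 1*(-6)) = -5 + (-3 + 6) = -5 + 3 = -2)
B = 11395 (B = (8257 - 5712) + 8850 = 2545 + 8850 = 11395)
E(H) = -6 (E(H) = -4 - 2 = -6)
(E(o)/f - 3179/17917) - B = (-6/(-9722) - 3179/17917) - 1*11395 = (-6*(-1/9722) - 3179*1/17917) - 11395 = (3/4861 - 3179/17917) - 11395 = -15399368/87094537 - 11395 = -992457648483/87094537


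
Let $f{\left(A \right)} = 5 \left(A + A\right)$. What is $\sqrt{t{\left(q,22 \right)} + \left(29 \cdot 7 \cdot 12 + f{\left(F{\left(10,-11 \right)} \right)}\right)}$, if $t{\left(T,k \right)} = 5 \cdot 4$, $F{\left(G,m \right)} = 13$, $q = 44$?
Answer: $\sqrt{2586} \approx 50.853$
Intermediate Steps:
$t{\left(T,k \right)} = 20$
$f{\left(A \right)} = 10 A$ ($f{\left(A \right)} = 5 \cdot 2 A = 10 A$)
$\sqrt{t{\left(q,22 \right)} + \left(29 \cdot 7 \cdot 12 + f{\left(F{\left(10,-11 \right)} \right)}\right)} = \sqrt{20 + \left(29 \cdot 7 \cdot 12 + 10 \cdot 13\right)} = \sqrt{20 + \left(203 \cdot 12 + 130\right)} = \sqrt{20 + \left(2436 + 130\right)} = \sqrt{20 + 2566} = \sqrt{2586}$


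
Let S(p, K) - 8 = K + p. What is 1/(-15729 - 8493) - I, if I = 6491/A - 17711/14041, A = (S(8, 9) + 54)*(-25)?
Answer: 3054835310057/671699676450 ≈ 4.5479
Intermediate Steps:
S(p, K) = 8 + K + p (S(p, K) = 8 + (K + p) = 8 + K + p)
A = -1975 (A = ((8 + 9 + 8) + 54)*(-25) = (25 + 54)*(-25) = 79*(-25) = -1975)
I = -126119356/27730975 (I = 6491/(-1975) - 17711/14041 = 6491*(-1/1975) - 17711*1/14041 = -6491/1975 - 17711/14041 = -126119356/27730975 ≈ -4.5480)
1/(-15729 - 8493) - I = 1/(-15729 - 8493) - 1*(-126119356/27730975) = 1/(-24222) + 126119356/27730975 = -1/24222 + 126119356/27730975 = 3054835310057/671699676450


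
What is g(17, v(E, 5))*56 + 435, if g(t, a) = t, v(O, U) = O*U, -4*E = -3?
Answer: 1387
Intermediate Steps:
E = ¾ (E = -¼*(-3) = ¾ ≈ 0.75000)
g(17, v(E, 5))*56 + 435 = 17*56 + 435 = 952 + 435 = 1387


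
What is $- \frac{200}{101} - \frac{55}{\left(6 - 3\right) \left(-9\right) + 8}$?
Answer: $\frac{1755}{1919} \approx 0.91454$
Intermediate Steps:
$- \frac{200}{101} - \frac{55}{\left(6 - 3\right) \left(-9\right) + 8} = \left(-200\right) \frac{1}{101} - \frac{55}{\left(6 - 3\right) \left(-9\right) + 8} = - \frac{200}{101} - \frac{55}{3 \left(-9\right) + 8} = - \frac{200}{101} - \frac{55}{-27 + 8} = - \frac{200}{101} - \frac{55}{-19} = - \frac{200}{101} - - \frac{55}{19} = - \frac{200}{101} + \frac{55}{19} = \frac{1755}{1919}$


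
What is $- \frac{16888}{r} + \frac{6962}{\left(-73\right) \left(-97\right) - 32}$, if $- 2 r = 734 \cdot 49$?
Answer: $\frac{34891594}{18108881} \approx 1.9268$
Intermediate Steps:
$r = -17983$ ($r = - \frac{734 \cdot 49}{2} = \left(- \frac{1}{2}\right) 35966 = -17983$)
$- \frac{16888}{r} + \frac{6962}{\left(-73\right) \left(-97\right) - 32} = - \frac{16888}{-17983} + \frac{6962}{\left(-73\right) \left(-97\right) - 32} = \left(-16888\right) \left(- \frac{1}{17983}\right) + \frac{6962}{7081 - 32} = \frac{16888}{17983} + \frac{6962}{7049} = \frac{34891594}{18108881}$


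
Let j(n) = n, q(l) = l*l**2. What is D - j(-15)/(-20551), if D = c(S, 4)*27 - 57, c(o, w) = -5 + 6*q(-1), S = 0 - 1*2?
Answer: -7275069/20551 ≈ -354.00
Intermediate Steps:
q(l) = l**3
S = -2 (S = 0 - 2 = -2)
c(o, w) = -11 (c(o, w) = -5 + 6*(-1)**3 = -5 + 6*(-1) = -5 - 6 = -11)
D = -354 (D = -11*27 - 57 = -297 - 57 = -354)
D - j(-15)/(-20551) = -354 - (-15)/(-20551) = -354 - (-15)*(-1)/20551 = -354 - 1*15/20551 = -354 - 15/20551 = -7275069/20551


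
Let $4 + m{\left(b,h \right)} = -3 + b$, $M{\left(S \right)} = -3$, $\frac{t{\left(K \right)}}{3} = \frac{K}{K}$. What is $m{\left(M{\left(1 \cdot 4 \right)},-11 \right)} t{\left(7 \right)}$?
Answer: $-30$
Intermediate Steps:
$t{\left(K \right)} = 3$ ($t{\left(K \right)} = 3 \frac{K}{K} = 3 \cdot 1 = 3$)
$m{\left(b,h \right)} = -7 + b$ ($m{\left(b,h \right)} = -4 + \left(-3 + b\right) = -7 + b$)
$m{\left(M{\left(1 \cdot 4 \right)},-11 \right)} t{\left(7 \right)} = \left(-7 - 3\right) 3 = \left(-10\right) 3 = -30$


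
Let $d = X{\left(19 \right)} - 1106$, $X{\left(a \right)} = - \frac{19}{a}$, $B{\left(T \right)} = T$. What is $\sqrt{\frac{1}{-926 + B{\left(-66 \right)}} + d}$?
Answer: $\frac{i \sqrt{68084990}}{248} \approx 33.272 i$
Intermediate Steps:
$d = -1107$ ($d = - \frac{19}{19} - 1106 = \left(-19\right) \frac{1}{19} - 1106 = -1 - 1106 = -1107$)
$\sqrt{\frac{1}{-926 + B{\left(-66 \right)}} + d} = \sqrt{\frac{1}{-926 - 66} - 1107} = \sqrt{\frac{1}{-992} - 1107} = \sqrt{- \frac{1}{992} - 1107} = \sqrt{- \frac{1098145}{992}} = \frac{i \sqrt{68084990}}{248}$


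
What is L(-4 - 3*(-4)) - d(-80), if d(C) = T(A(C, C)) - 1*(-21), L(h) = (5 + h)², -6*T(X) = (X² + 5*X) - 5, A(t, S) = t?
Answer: 6883/6 ≈ 1147.2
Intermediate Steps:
T(X) = ⅚ - 5*X/6 - X²/6 (T(X) = -((X² + 5*X) - 5)/6 = -(-5 + X² + 5*X)/6 = ⅚ - 5*X/6 - X²/6)
d(C) = 131/6 - 5*C/6 - C²/6 (d(C) = (⅚ - 5*C/6 - C²/6) - 1*(-21) = (⅚ - 5*C/6 - C²/6) + 21 = 131/6 - 5*C/6 - C²/6)
L(-4 - 3*(-4)) - d(-80) = (5 + (-4 - 3*(-4)))² - (131/6 - ⅚*(-80) - ⅙*(-80)²) = (5 + (-4 + 12))² - (131/6 + 200/3 - ⅙*6400) = (5 + 8)² - (131/6 + 200/3 - 3200/3) = 13² - 1*(-5869/6) = 169 + 5869/6 = 6883/6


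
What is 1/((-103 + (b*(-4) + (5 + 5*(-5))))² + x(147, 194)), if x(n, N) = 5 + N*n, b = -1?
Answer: 1/42684 ≈ 2.3428e-5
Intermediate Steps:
1/((-103 + (b*(-4) + (5 + 5*(-5))))² + x(147, 194)) = 1/((-103 + (-1*(-4) + (5 + 5*(-5))))² + (5 + 194*147)) = 1/((-103 + (4 + (5 - 25)))² + (5 + 28518)) = 1/((-103 + (4 - 20))² + 28523) = 1/((-103 - 16)² + 28523) = 1/((-119)² + 28523) = 1/(14161 + 28523) = 1/42684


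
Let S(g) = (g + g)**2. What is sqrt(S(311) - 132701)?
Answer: sqrt(254183) ≈ 504.17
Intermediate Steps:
S(g) = 4*g**2 (S(g) = (2*g)**2 = 4*g**2)
sqrt(S(311) - 132701) = sqrt(4*311**2 - 132701) = sqrt(4*96721 - 132701) = sqrt(386884 - 132701) = sqrt(254183)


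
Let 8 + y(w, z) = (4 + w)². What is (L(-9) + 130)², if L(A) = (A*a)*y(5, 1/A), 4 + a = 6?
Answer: 1401856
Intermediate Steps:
y(w, z) = -8 + (4 + w)²
a = 2 (a = -4 + 6 = 2)
L(A) = 146*A (L(A) = (A*2)*(-8 + (4 + 5)²) = (2*A)*(-8 + 9²) = (2*A)*(-8 + 81) = (2*A)*73 = 146*A)
(L(-9) + 130)² = (146*(-9) + 130)² = (-1314 + 130)² = (-1184)² = 1401856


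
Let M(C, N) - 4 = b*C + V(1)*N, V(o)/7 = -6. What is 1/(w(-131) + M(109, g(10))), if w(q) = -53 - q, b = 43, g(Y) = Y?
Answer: 1/4349 ≈ 0.00022994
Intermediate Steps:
V(o) = -42 (V(o) = 7*(-6) = -42)
M(C, N) = 4 - 42*N + 43*C (M(C, N) = 4 + (43*C - 42*N) = 4 + (-42*N + 43*C) = 4 - 42*N + 43*C)
1/(w(-131) + M(109, g(10))) = 1/((-53 - 1*(-131)) + (4 - 42*10 + 43*109)) = 1/((-53 + 131) + (4 - 420 + 4687)) = 1/(78 + 4271) = 1/4349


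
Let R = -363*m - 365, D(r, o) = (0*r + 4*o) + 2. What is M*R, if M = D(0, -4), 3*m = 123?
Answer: 213472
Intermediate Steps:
D(r, o) = 2 + 4*o (D(r, o) = (0 + 4*o) + 2 = 4*o + 2 = 2 + 4*o)
m = 41 (m = (1/3)*123 = 41)
M = -14 (M = 2 + 4*(-4) = 2 - 16 = -14)
R = -15248 (R = -363*41 - 365 = -14883 - 365 = -15248)
M*R = -14*(-15248) = 213472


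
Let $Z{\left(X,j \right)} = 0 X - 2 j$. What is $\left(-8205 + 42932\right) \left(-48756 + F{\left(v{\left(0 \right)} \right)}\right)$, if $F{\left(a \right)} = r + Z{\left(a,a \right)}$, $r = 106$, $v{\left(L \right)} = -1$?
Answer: $-1689399096$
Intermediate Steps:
$Z{\left(X,j \right)} = - 2 j$ ($Z{\left(X,j \right)} = 0 - 2 j = - 2 j$)
$F{\left(a \right)} = 106 - 2 a$
$\left(-8205 + 42932\right) \left(-48756 + F{\left(v{\left(0 \right)} \right)}\right) = \left(-8205 + 42932\right) \left(-48756 + \left(106 - -2\right)\right) = 34727 \left(-48756 + \left(106 + 2\right)\right) = 34727 \left(-48756 + 108\right) = 34727 \left(-48648\right) = -1689399096$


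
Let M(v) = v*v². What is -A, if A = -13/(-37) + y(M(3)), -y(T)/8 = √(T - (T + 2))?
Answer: -13/37 + 8*I*√2 ≈ -0.35135 + 11.314*I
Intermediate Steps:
M(v) = v³
y(T) = -8*I*√2 (y(T) = -8*√(T - (T + 2)) = -8*√(T - (2 + T)) = -8*√(T + (-2 - T)) = -8*I*√2)
A = 13/37 - 8*I*√2 (A = -13/(-37) - 8*I*√2 = -13*(-1/37) - 8*I*√2 = 13/37 - 8*I*√2 ≈ 0.35135 - 11.314*I)
-A = -(13/37 - 8*I*√2) = -13/37 + 8*I*√2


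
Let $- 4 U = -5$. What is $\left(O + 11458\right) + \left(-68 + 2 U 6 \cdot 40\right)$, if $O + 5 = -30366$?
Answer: $-18381$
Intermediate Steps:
$U = \frac{5}{4}$ ($U = \left(- \frac{1}{4}\right) \left(-5\right) = \frac{5}{4} \approx 1.25$)
$O = -30371$ ($O = -5 - 30366 = -30371$)
$\left(O + 11458\right) + \left(-68 + 2 U 6 \cdot 40\right) = \left(-30371 + 11458\right) - \left(68 - 2 \cdot \frac{5}{4} \cdot 6 \cdot 40\right) = -18913 - \left(68 - \frac{5}{2} \cdot 6 \cdot 40\right) = -18913 + \left(-68 + 15 \cdot 40\right) = -18913 + \left(-68 + 600\right) = -18913 + 532 = -18381$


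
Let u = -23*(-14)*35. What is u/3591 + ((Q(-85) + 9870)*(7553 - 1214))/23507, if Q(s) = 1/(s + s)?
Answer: 5462805369293/2050045470 ≈ 2664.7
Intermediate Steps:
Q(s) = 1/(2*s)
u = 11270 (u = 322*35 = 11270)
u/3591 + ((Q(-85) + 9870)*(7553 - 1214))/23507 = 11270/3591 + (((½)/(-85) + 9870)*(7553 - 1214))/23507 = 11270*(1/3591) + (((½)*(-1/85) + 9870)*6339)*(1/23507) = 1610/513 + ((-1/170 + 9870)*6339)*(1/23507) = 1610/513 + ((1677899/170)*6339)*(1/23507) = 1610/513 + (10636201761/170)*(1/23507) = 1610/513 + 10636201761/3996190 = 5462805369293/2050045470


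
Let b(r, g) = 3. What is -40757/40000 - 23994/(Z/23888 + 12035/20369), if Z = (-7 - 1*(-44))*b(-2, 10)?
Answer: -467006716663330523/11590121560000 ≈ -40294.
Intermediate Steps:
Z = 111 (Z = (-7 - 1*(-44))*3 = (-7 + 44)*3 = 37*3 = 111)
-40757/40000 - 23994/(Z/23888 + 12035/20369) = -40757/40000 - 23994/(111/23888 + 12035/20369) = -40757/40000 - 23994/289753039/486574672 = -40757/40000 - 23994*486574672/289753039 = -40757/40000 - 11674872679968/289753039 = -467006716663330523/11590121560000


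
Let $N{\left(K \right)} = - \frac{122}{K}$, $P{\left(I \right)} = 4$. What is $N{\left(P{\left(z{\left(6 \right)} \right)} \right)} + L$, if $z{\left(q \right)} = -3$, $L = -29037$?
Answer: $- \frac{58135}{2} \approx -29068.0$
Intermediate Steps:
$N{\left(P{\left(z{\left(6 \right)} \right)} \right)} + L = - \frac{122}{4} - 29037 = \left(-122\right) \frac{1}{4} - 29037 = - \frac{61}{2} - 29037 = - \frac{58135}{2}$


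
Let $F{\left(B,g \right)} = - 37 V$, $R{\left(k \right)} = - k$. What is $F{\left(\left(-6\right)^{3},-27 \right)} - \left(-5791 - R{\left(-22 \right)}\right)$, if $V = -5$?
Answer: $5998$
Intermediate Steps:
$F{\left(B,g \right)} = 185$ ($F{\left(B,g \right)} = \left(-37\right) \left(-5\right) = 185$)
$F{\left(\left(-6\right)^{3},-27 \right)} - \left(-5791 - R{\left(-22 \right)}\right) = 185 + \left(\left(8629 - -22\right) - 2838\right) = 185 + \left(\left(8629 + 22\right) - 2838\right) = 185 + \left(8651 - 2838\right) = 185 + 5813 = 5998$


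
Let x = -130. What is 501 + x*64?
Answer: -7819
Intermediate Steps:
501 + x*64 = 501 - 130*64 = 501 - 8320 = -7819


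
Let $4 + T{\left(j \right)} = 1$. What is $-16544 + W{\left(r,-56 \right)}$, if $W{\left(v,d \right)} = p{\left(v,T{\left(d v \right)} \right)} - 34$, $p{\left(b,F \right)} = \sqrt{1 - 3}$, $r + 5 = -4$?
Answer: $-16578 + i \sqrt{2} \approx -16578.0 + 1.4142 i$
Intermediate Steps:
$r = -9$ ($r = -5 - 4 = -9$)
$T{\left(j \right)} = -3$ ($T{\left(j \right)} = -4 + 1 = -3$)
$p{\left(b,F \right)} = i \sqrt{2}$ ($p{\left(b,F \right)} = \sqrt{-2} = i \sqrt{2}$)
$W{\left(v,d \right)} = -34 + i \sqrt{2}$ ($W{\left(v,d \right)} = i \sqrt{2} - 34 = -34 + i \sqrt{2}$)
$-16544 + W{\left(r,-56 \right)} = -16544 - \left(34 - i \sqrt{2}\right) = -16578 + i \sqrt{2}$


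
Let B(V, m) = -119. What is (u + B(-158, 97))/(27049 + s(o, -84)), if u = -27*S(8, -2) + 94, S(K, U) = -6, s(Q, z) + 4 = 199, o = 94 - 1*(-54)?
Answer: 137/27244 ≈ 0.0050286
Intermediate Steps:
o = 148 (o = 94 + 54 = 148)
s(Q, z) = 195 (s(Q, z) = -4 + 199 = 195)
u = 256 (u = -27*(-6) + 94 = 162 + 94 = 256)
(u + B(-158, 97))/(27049 + s(o, -84)) = (256 - 119)/(27049 + 195) = 137/27244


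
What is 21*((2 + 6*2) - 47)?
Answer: -693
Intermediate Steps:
21*((2 + 6*2) - 47) = 21*((2 + 12) - 47) = 21*(14 - 47) = 21*(-33) = -693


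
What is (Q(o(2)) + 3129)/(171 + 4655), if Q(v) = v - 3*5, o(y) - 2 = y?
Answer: 1559/2413 ≈ 0.64608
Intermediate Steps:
o(y) = 2 + y
Q(v) = -15 + v (Q(v) = v - 15 = -15 + v)
(Q(o(2)) + 3129)/(171 + 4655) = ((-15 + (2 + 2)) + 3129)/(171 + 4655) = ((-15 + 4) + 3129)/4826 = (-11 + 3129)*(1/4826) = 3118*(1/4826) = 1559/2413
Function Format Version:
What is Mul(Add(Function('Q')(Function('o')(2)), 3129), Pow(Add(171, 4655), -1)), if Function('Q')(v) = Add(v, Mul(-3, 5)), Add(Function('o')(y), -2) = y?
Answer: Rational(1559, 2413) ≈ 0.64608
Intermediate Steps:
Function('o')(y) = Add(2, y)
Function('Q')(v) = Add(-15, v) (Function('Q')(v) = Add(v, -15) = Add(-15, v))
Mul(Add(Function('Q')(Function('o')(2)), 3129), Pow(Add(171, 4655), -1)) = Mul(Add(Add(-15, Add(2, 2)), 3129), Pow(Add(171, 4655), -1)) = Mul(Add(Add(-15, 4), 3129), Pow(4826, -1)) = Mul(Add(-11, 3129), Rational(1, 4826)) = Mul(3118, Rational(1, 4826)) = Rational(1559, 2413)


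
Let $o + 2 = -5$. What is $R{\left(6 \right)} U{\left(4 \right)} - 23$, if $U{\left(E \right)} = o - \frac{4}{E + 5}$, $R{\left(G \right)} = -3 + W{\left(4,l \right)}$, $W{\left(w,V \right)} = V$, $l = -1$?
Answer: $\frac{61}{9} \approx 6.7778$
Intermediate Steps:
$o = -7$ ($o = -2 - 5 = -7$)
$R{\left(G \right)} = -4$ ($R{\left(G \right)} = -3 - 1 = -4$)
$U{\left(E \right)} = -7 - \frac{4}{5 + E}$ ($U{\left(E \right)} = -7 - \frac{4}{E + 5} = -7 - \frac{4}{5 + E}$)
$R{\left(6 \right)} U{\left(4 \right)} - 23 = - 4 \frac{-39 - 28}{5 + 4} - 23 = - 4 \frac{-39 - 28}{9} - 23 = - 4 \cdot \frac{1}{9} \left(-67\right) - 23 = \left(-4\right) \left(- \frac{67}{9}\right) - 23 = \frac{268}{9} - 23 = \frac{61}{9}$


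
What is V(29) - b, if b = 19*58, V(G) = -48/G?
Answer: -32006/29 ≈ -1103.7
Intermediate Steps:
b = 1102
V(29) - b = -48/29 - 1*1102 = -48*1/29 - 1102 = -48/29 - 1102 = -32006/29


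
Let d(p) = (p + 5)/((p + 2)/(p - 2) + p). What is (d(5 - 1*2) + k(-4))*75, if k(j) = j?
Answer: -225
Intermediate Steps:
d(p) = (5 + p)/(p + (2 + p)/(-2 + p)) (d(p) = (5 + p)/((2 + p)/(-2 + p) + p) = (5 + p)/(p + (2 + p)/(-2 + p)))
(d(5 - 1*2) + k(-4))*75 = ((-10 + (5 - 1*2)² + 3*(5 - 1*2))/(2 + (5 - 1*2)² - (5 - 1*2)) - 4)*75 = ((-10 + (5 - 2)² + 3*(5 - 2))/(2 + (5 - 2)² - (5 - 2)) - 4)*75 = ((-10 + 3² + 3*3)/(2 + 3² - 1*3) - 4)*75 = ((-10 + 9 + 9)/(2 + 9 - 3) - 4)*75 = (8/8 - 4)*75 = ((⅛)*8 - 4)*75 = (1 - 4)*75 = -3*75 = -225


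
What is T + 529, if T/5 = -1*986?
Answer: -4401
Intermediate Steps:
T = -4930 (T = 5*(-1*986) = 5*(-986) = -4930)
T + 529 = -4930 + 529 = -4401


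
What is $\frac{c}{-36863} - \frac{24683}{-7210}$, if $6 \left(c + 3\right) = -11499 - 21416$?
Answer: $\frac{1424195876}{398673345} \approx 3.5723$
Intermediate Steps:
$c = - \frac{32933}{6}$ ($c = -3 + \frac{-11499 - 21416}{6} = -3 + \frac{1}{6} \left(-32915\right) = -3 - \frac{32915}{6} = - \frac{32933}{6} \approx -5488.8$)
$\frac{c}{-36863} - \frac{24683}{-7210} = - \frac{32933}{6 \left(-36863\right)} - \frac{24683}{-7210} = \left(- \frac{32933}{6}\right) \left(- \frac{1}{36863}\right) - - \frac{24683}{7210} = \frac{32933}{221178} + \frac{24683}{7210} = \frac{1424195876}{398673345}$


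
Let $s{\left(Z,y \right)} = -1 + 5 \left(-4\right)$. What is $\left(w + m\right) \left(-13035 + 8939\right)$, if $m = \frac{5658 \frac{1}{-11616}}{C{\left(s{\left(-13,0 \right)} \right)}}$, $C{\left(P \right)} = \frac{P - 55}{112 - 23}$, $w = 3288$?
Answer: $- \frac{30967494080}{2299} \approx -1.347 \cdot 10^{7}$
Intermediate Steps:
$s{\left(Z,y \right)} = -21$ ($s{\left(Z,y \right)} = -1 - 20 = -21$)
$C{\left(P \right)} = - \frac{55}{89} + \frac{P}{89}$ ($C{\left(P \right)} = \frac{-55 + P}{89} = \left(-55 + P\right) \frac{1}{89} = - \frac{55}{89} + \frac{P}{89}$)
$m = \frac{83927}{147136}$ ($m = \frac{5658 \frac{1}{-11616}}{- \frac{55}{89} + \frac{1}{89} \left(-21\right)} = \frac{5658 \left(- \frac{1}{11616}\right)}{- \frac{55}{89} - \frac{21}{89}} = - \frac{943}{1936 \left(- \frac{76}{89}\right)} = \left(- \frac{943}{1936}\right) \left(- \frac{89}{76}\right) = \frac{83927}{147136} \approx 0.5704$)
$\left(w + m\right) \left(-13035 + 8939\right) = \left(3288 + \frac{83927}{147136}\right) \left(-13035 + 8939\right) = \frac{483867095}{147136} \left(-4096\right) = - \frac{30967494080}{2299}$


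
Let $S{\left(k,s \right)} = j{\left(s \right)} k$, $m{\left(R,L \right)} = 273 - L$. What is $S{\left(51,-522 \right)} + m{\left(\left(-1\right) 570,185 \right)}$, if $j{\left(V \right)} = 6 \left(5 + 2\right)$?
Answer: $2230$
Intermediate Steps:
$j{\left(V \right)} = 42$ ($j{\left(V \right)} = 6 \cdot 7 = 42$)
$S{\left(k,s \right)} = 42 k$
$S{\left(51,-522 \right)} + m{\left(\left(-1\right) 570,185 \right)} = 42 \cdot 51 + \left(273 - 185\right) = 2142 + \left(273 - 185\right) = 2142 + 88 = 2230$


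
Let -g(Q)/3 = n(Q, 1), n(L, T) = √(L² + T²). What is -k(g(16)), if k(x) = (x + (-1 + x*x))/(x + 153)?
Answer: -39047/2344 - 2159*√257/7032 ≈ -21.580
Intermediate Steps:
g(Q) = -3*√(1 + Q²) (g(Q) = -3*√(Q² + 1²) = -3*√(Q² + 1) = -3*√(1 + Q²))
k(x) = (-1 + x + x²)/(153 + x) (k(x) = (x + (-1 + x²))/(153 + x) = (-1 + x + x²)/(153 + x))
-k(g(16)) = -(-1 - 3*√(1 + 16²) + (-3*√(1 + 16²))²)/(153 - 3*√(1 + 16²)) = -(-1 - 3*√(1 + 256) + (-3*√(1 + 256))²)/(153 - 3*√(1 + 256)) = -(-1 - 3*√257 + (-3*√257)²)/(153 - 3*√257) = -(-1 - 3*√257 + 2313)/(153 - 3*√257) = -(2312 - 3*√257)/(153 - 3*√257)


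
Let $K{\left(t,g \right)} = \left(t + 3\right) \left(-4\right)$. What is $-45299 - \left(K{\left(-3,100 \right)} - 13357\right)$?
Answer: $-31942$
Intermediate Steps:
$K{\left(t,g \right)} = -12 - 4 t$ ($K{\left(t,g \right)} = \left(3 + t\right) \left(-4\right) = -12 - 4 t$)
$-45299 - \left(K{\left(-3,100 \right)} - 13357\right) = -45299 - \left(\left(-12 - -12\right) - 13357\right) = -45299 - \left(\left(-12 + 12\right) - 13357\right) = -45299 - \left(0 - 13357\right) = -45299 - -13357 = -45299 + 13357 = -31942$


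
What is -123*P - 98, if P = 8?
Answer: -1082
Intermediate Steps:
-123*P - 98 = -123*8 - 98 = -984 - 98 = -1082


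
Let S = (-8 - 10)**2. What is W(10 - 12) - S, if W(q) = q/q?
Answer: -323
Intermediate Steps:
W(q) = 1
S = 324 (S = (-18)**2 = 324)
W(10 - 12) - S = 1 - 1*324 = 1 - 324 = -323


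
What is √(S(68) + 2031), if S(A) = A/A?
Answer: 4*√127 ≈ 45.078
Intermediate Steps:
S(A) = 1
√(S(68) + 2031) = √(1 + 2031) = √2032 = 4*√127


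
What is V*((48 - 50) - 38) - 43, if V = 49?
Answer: -2003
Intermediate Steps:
V*((48 - 50) - 38) - 43 = 49*((48 - 50) - 38) - 43 = 49*(-2 - 38) - 43 = 49*(-40) - 43 = -1960 - 43 = -2003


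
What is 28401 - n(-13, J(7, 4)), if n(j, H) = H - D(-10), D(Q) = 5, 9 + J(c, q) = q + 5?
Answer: 28406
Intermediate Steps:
J(c, q) = -4 + q (J(c, q) = -9 + (q + 5) = -9 + (5 + q) = -4 + q)
n(j, H) = -5 + H (n(j, H) = H - 1*5 = H - 5 = -5 + H)
28401 - n(-13, J(7, 4)) = 28401 - (-5 + (-4 + 4)) = 28401 - (-5 + 0) = 28401 - 1*(-5) = 28401 + 5 = 28406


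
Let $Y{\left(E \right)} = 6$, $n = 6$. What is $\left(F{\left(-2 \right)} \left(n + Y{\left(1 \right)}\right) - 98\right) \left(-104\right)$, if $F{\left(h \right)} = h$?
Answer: $12688$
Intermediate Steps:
$\left(F{\left(-2 \right)} \left(n + Y{\left(1 \right)}\right) - 98\right) \left(-104\right) = \left(- 2 \left(6 + 6\right) - 98\right) \left(-104\right) = \left(\left(-2\right) 12 - 98\right) \left(-104\right) = \left(-24 - 98\right) \left(-104\right) = \left(-122\right) \left(-104\right) = 12688$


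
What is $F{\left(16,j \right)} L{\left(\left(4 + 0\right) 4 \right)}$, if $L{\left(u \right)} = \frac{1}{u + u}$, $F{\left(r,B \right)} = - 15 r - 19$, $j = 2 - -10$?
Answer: $- \frac{259}{32} \approx -8.0938$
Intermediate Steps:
$j = 12$ ($j = 2 + 10 = 12$)
$F{\left(r,B \right)} = -19 - 15 r$
$L{\left(u \right)} = \frac{1}{2 u}$
$F{\left(16,j \right)} L{\left(\left(4 + 0\right) 4 \right)} = \left(-19 - 240\right) \frac{1}{2 \left(4 + 0\right) 4} = \left(-19 - 240\right) \frac{1}{2 \cdot 4 \cdot 4} = - 259 \frac{1}{2 \cdot 16} = - 259 \cdot \frac{1}{2} \cdot \frac{1}{16} = \left(-259\right) \frac{1}{32} = - \frac{259}{32}$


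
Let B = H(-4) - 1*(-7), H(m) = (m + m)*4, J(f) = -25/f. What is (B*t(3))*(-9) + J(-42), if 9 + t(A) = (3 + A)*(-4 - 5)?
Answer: -595325/42 ≈ -14174.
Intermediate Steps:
H(m) = 8*m (H(m) = (2*m)*4 = 8*m)
t(A) = -36 - 9*A (t(A) = -9 + (3 + A)*(-4 - 5) = -9 + (3 + A)*(-9) = -9 + (-27 - 9*A) = -36 - 9*A)
B = -25 (B = 8*(-4) - 1*(-7) = -32 + 7 = -25)
(B*t(3))*(-9) + J(-42) = -25*(-36 - 9*3)*(-9) - 25/(-42) = -25*(-36 - 27)*(-9) - 25*(-1/42) = -25*(-63)*(-9) + 25/42 = 1575*(-9) + 25/42 = -14175 + 25/42 = -595325/42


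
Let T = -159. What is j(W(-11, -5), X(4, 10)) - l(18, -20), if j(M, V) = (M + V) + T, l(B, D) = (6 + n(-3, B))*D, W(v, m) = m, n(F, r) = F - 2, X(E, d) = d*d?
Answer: -44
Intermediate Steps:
X(E, d) = d**2
n(F, r) = -2 + F
l(B, D) = D (l(B, D) = (6 + (-2 - 3))*D = (6 - 5)*D = 1*D = D)
j(M, V) = -159 + M + V (j(M, V) = (M + V) - 159 = -159 + M + V)
j(W(-11, -5), X(4, 10)) - l(18, -20) = (-159 - 5 + 10**2) - 1*(-20) = (-159 - 5 + 100) + 20 = -64 + 20 = -44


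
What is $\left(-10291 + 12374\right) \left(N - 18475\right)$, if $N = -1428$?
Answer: $-41457949$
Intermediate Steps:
$\left(-10291 + 12374\right) \left(N - 18475\right) = \left(-10291 + 12374\right) \left(-1428 - 18475\right) = 2083 \left(-19903\right) = -41457949$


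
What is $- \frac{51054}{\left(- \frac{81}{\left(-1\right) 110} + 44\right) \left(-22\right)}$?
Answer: $\frac{255270}{4921} \approx 51.874$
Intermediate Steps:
$- \frac{51054}{\left(- \frac{81}{\left(-1\right) 110} + 44\right) \left(-22\right)} = - \frac{51054}{\left(- \frac{81}{-110} + 44\right) \left(-22\right)} = - \frac{51054}{\left(\left(-81\right) \left(- \frac{1}{110}\right) + 44\right) \left(-22\right)} = - \frac{51054}{\left(\frac{81}{110} + 44\right) \left(-22\right)} = - \frac{51054}{\frac{4921}{110} \left(-22\right)} = - \frac{51054}{- \frac{4921}{5}} = \left(-51054\right) \left(- \frac{5}{4921}\right) = \frac{255270}{4921}$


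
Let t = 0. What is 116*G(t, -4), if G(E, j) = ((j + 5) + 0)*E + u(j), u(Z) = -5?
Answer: -580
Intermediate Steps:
G(E, j) = -5 + E*(5 + j) (G(E, j) = ((j + 5) + 0)*E - 5 = ((5 + j) + 0)*E - 5 = (5 + j)*E - 5 = E*(5 + j) - 5 = -5 + E*(5 + j))
116*G(t, -4) = 116*(-5 + 5*0 + 0*(-4)) = 116*(-5 + 0 + 0) = 116*(-5) = -580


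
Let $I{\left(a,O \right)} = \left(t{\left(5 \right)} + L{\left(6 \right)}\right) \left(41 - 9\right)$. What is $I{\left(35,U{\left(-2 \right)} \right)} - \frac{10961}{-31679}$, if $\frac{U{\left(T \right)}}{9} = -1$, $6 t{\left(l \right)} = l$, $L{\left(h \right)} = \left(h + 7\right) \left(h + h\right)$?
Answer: $\frac{476991907}{95037} \approx 5019.0$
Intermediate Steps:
$L{\left(h \right)} = 2 h \left(7 + h\right)$ ($L{\left(h \right)} = \left(7 + h\right) 2 h = 2 h \left(7 + h\right)$)
$t{\left(l \right)} = \frac{l}{6}$
$U{\left(T \right)} = -9$ ($U{\left(T \right)} = 9 \left(-1\right) = -9$)
$I{\left(a,O \right)} = \frac{15056}{3}$ ($I{\left(a,O \right)} = \left(\frac{1}{6} \cdot 5 + 2 \cdot 6 \left(7 + 6\right)\right) \left(41 - 9\right) = \left(\frac{5}{6} + 2 \cdot 6 \cdot 13\right) 32 = \left(\frac{5}{6} + 156\right) 32 = \frac{941}{6} \cdot 32 = \frac{15056}{3}$)
$I{\left(35,U{\left(-2 \right)} \right)} - \frac{10961}{-31679} = \frac{15056}{3} - \frac{10961}{-31679} = \frac{15056}{3} - 10961 \left(- \frac{1}{31679}\right) = \frac{15056}{3} - - \frac{10961}{31679} = \frac{15056}{3} + \frac{10961}{31679} = \frac{476991907}{95037}$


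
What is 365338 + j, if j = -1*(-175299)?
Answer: 540637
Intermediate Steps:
j = 175299
365338 + j = 365338 + 175299 = 540637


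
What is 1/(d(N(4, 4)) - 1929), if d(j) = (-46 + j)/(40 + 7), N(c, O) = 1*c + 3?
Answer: -47/90702 ≈ -0.00051818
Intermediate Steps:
N(c, O) = 3 + c (N(c, O) = c + 3 = 3 + c)
d(j) = -46/47 + j/47 (d(j) = (-46 + j)/47 = (-46 + j)*(1/47) = -46/47 + j/47)
1/(d(N(4, 4)) - 1929) = 1/((-46/47 + (3 + 4)/47) - 1929) = 1/((-46/47 + (1/47)*7) - 1929) = 1/((-46/47 + 7/47) - 1929) = 1/(-39/47 - 1929) = 1/(-90702/47) = -47/90702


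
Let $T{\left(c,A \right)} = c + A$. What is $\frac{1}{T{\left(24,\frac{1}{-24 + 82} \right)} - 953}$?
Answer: $- \frac{58}{53881} \approx -0.0010764$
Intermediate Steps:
$T{\left(c,A \right)} = A + c$
$\frac{1}{T{\left(24,\frac{1}{-24 + 82} \right)} - 953} = \frac{1}{\left(\frac{1}{-24 + 82} + 24\right) - 953} = \frac{1}{\left(\frac{1}{58} + 24\right) - 953} = \frac{1}{\frac{1393}{58} - 953} = \frac{1}{- \frac{53881}{58}} = - \frac{58}{53881}$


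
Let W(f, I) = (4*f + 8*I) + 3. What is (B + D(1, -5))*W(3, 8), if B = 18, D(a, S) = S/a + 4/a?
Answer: 1343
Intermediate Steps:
W(f, I) = 3 + 4*f + 8*I
D(a, S) = 4/a + S/a
(B + D(1, -5))*W(3, 8) = (18 + (4 - 5)/1)*(3 + 4*3 + 8*8) = (18 + 1*(-1))*(3 + 12 + 64) = (18 - 1)*79 = 17*79 = 1343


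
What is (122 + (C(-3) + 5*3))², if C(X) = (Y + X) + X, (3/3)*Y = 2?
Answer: 17689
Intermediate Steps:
Y = 2
C(X) = 2 + 2*X (C(X) = (2 + X) + X = 2 + 2*X)
(122 + (C(-3) + 5*3))² = (122 + ((2 + 2*(-3)) + 5*3))² = (122 + ((2 - 6) + 15))² = (122 + (-4 + 15))² = (122 + 11)² = 133² = 17689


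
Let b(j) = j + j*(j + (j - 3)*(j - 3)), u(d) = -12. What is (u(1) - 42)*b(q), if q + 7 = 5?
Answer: 2592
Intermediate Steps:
q = -2 (q = -7 + 5 = -2)
b(j) = j + j*(j + (-3 + j)²) (b(j) = j + j*(j + (-3 + j)*(-3 + j)) = j + j*(j + (-3 + j)²))
(u(1) - 42)*b(q) = (-12 - 42)*(-2*(1 - 2 + (-3 - 2)²)) = -(-108)*(1 - 2 + (-5)²) = -(-108)*(1 - 2 + 25) = -(-108)*24 = -54*(-48) = 2592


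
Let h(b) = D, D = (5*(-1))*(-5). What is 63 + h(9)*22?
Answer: 613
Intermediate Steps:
D = 25 (D = -5*(-5) = 25)
h(b) = 25
63 + h(9)*22 = 63 + 25*22 = 63 + 550 = 613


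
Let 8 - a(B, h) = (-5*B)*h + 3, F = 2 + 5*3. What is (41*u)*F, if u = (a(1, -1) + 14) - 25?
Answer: -7667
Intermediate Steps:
F = 17 (F = 2 + 15 = 17)
a(B, h) = 5 + 5*B*h (a(B, h) = 8 - ((-5*B)*h + 3) = 8 - (-5*B*h + 3) = 8 - (3 - 5*B*h) = 8 + (-3 + 5*B*h) = 5 + 5*B*h)
u = -11 (u = ((5 + 5*1*(-1)) + 14) - 25 = ((5 - 5) + 14) - 25 = (0 + 14) - 25 = 14 - 25 = -11)
(41*u)*F = (41*(-11))*17 = -451*17 = -7667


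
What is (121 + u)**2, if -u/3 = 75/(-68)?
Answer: 71453209/4624 ≈ 15453.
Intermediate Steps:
u = 225/68 (u = -225/(-68) = -225*(-1)/68 = -3*(-75/68) = 225/68 ≈ 3.3088)
(121 + u)**2 = (121 + 225/68)**2 = (8453/68)**2 = 71453209/4624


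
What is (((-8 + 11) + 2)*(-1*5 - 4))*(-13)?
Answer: 585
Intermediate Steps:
(((-8 + 11) + 2)*(-1*5 - 4))*(-13) = ((3 + 2)*(-5 - 4))*(-13) = (5*(-9))*(-13) = -45*(-13) = 585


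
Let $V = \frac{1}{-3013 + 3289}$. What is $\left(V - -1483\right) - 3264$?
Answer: $- \frac{491555}{276} \approx -1781.0$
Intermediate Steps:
$V = \frac{1}{276} \approx 0.0036232$
$\left(V - -1483\right) - 3264 = \left(\frac{1}{276} - -1483\right) - 3264 = \left(\frac{1}{276} + 1483\right) - 3264 = \frac{409309}{276} - 3264 = - \frac{491555}{276}$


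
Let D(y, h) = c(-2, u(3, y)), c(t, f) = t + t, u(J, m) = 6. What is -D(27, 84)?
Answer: 4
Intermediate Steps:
c(t, f) = 2*t
D(y, h) = -4 (D(y, h) = 2*(-2) = -4)
-D(27, 84) = -1*(-4) = 4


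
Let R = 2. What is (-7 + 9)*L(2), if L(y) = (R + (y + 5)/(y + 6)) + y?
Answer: 39/4 ≈ 9.7500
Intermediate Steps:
L(y) = 2 + y + (5 + y)/(6 + y) (L(y) = (2 + (y + 5)/(y + 6)) + y = (2 + (5 + y)/(6 + y)) + y = 2 + y + (5 + y)/(6 + y))
(-7 + 9)*L(2) = (-7 + 9)*((17 + 2² + 9*2)/(6 + 2)) = 2*((17 + 4 + 18)/8) = 2*((⅛)*39) = 2*(39/8) = 39/4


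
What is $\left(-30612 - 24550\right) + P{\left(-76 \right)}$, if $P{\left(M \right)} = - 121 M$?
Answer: $-45966$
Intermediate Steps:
$\left(-30612 - 24550\right) + P{\left(-76 \right)} = \left(-30612 - 24550\right) - -9196 = -55162 + 9196 = -45966$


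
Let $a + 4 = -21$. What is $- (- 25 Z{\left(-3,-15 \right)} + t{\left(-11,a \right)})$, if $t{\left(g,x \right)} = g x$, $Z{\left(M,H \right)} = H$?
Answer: $-650$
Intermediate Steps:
$a = -25$ ($a = -4 - 21 = -25$)
$- (- 25 Z{\left(-3,-15 \right)} + t{\left(-11,a \right)}) = - (\left(-25\right) \left(-15\right) - -275) = - (375 + 275) = \left(-1\right) 650 = -650$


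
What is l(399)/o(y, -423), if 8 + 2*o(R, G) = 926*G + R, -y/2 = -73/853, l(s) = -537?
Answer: 152687/55687512 ≈ 0.0027419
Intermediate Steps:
y = 146/853 (y = -(-146)/853 = -2*(-73/853) = 146/853 ≈ 0.17116)
o(R, G) = -4 + R/2 + 463*G (o(R, G) = -4 + (926*G + R)/2 = -4 + (R + 926*G)/2 = -4 + (R/2 + 463*G) = -4 + R/2 + 463*G)
l(399)/o(y, -423) = -537/(-4 + (1/2)*(146/853) + 463*(-423)) = -537/(-4 + 73/853 - 195849) = -537/(-167062536/853) = -537*(-853/167062536) = 152687/55687512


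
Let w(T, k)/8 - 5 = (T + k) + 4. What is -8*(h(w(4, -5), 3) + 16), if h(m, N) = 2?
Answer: -144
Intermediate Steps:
w(T, k) = 72 + 8*T + 8*k (w(T, k) = 40 + 8*((T + k) + 4) = 40 + 8*(4 + T + k) = 40 + (32 + 8*T + 8*k) = 72 + 8*T + 8*k)
-8*(h(w(4, -5), 3) + 16) = -8*(2 + 16) = -8*18 = -144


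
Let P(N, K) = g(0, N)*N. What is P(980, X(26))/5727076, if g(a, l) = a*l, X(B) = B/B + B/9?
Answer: 0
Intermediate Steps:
X(B) = 1 + B/9 (X(B) = 1 + B*(⅑) = 1 + B/9)
P(N, K) = 0 (P(N, K) = (0*N)*N = 0*N = 0)
P(980, X(26))/5727076 = 0/5727076 = 0*(1/5727076) = 0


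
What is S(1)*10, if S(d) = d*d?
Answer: 10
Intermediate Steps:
S(d) = d**2
S(1)*10 = 1**2*10 = 1*10 = 10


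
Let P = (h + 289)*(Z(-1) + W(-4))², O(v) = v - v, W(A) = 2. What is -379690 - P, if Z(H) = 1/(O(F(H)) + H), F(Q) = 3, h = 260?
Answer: -380239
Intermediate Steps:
O(v) = 0
Z(H) = 1/H (Z(H) = 1/(0 + H) = 1/H)
P = 549 (P = (260 + 289)*(1/(-1) + 2)² = 549*(-1 + 2)² = 549*1² = 549*1 = 549)
-379690 - P = -379690 - 1*549 = -379690 - 549 = -380239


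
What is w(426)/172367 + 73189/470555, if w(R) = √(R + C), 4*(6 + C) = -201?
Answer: 73189/470555 + √1479/344734 ≈ 0.15565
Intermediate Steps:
C = -225/4 (C = -6 + (¼)*(-201) = -6 - 201/4 = -225/4 ≈ -56.250)
w(R) = √(-225/4 + R) (w(R) = √(R - 225/4) = √(-225/4 + R))
w(426)/172367 + 73189/470555 = (√(-225 + 4*426)/2)/172367 + 73189/470555 = (√(-225 + 1704)/2)*(1/172367) + 73189*(1/470555) = (√1479/2)*(1/172367) + 73189/470555 = √1479/344734 + 73189/470555 = 73189/470555 + √1479/344734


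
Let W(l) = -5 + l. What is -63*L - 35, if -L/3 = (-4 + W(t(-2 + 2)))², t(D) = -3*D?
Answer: 15274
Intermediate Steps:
L = -243 (L = -3*(-4 + (-5 - 3*(-2 + 2)))² = -3*(-4 + (-5 - 3*0))² = -3*(-4 + (-5 + 0))² = -3*(-4 - 5)² = -3*(-9)² = -3*81 = -243)
-63*L - 35 = -63*(-243) - 35 = 15309 - 35 = 15274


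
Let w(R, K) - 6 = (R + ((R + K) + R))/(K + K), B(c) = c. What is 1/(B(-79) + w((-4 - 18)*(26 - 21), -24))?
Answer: -8/525 ≈ -0.015238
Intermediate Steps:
w(R, K) = 6 + (K + 3*R)/(2*K) (w(R, K) = 6 + (R + ((R + K) + R))/(K + K) = 6 + (R + ((K + R) + R))/((2*K)) = 6 + (R + (K + 2*R))*(1/(2*K)) = 6 + (K + 3*R)*(1/(2*K)) = 6 + (K + 3*R)/(2*K))
1/(B(-79) + w((-4 - 18)*(26 - 21), -24)) = 1/(-79 + (½)*(3*((-4 - 18)*(26 - 21)) + 13*(-24))/(-24)) = 1/(-79 + (½)*(-1/24)*(3*(-22*5) - 312)) = 1/(-79 + (½)*(-1/24)*(3*(-110) - 312)) = 1/(-79 + (½)*(-1/24)*(-330 - 312)) = 1/(-79 + (½)*(-1/24)*(-642)) = 1/(-79 + 107/8) = 1/(-525/8) = -8/525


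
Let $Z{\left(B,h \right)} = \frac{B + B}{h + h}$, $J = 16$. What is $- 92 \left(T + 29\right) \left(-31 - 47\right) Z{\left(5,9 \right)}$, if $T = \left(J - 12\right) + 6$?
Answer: $155480$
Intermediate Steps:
$Z{\left(B,h \right)} = \frac{B}{h}$ ($Z{\left(B,h \right)} = \frac{2 B}{2 h} = 2 B \frac{1}{2 h} = \frac{B}{h}$)
$T = 10$ ($T = \left(16 - 12\right) + 6 = 4 + 6 = 10$)
$- 92 \left(T + 29\right) \left(-31 - 47\right) Z{\left(5,9 \right)} = - 92 \left(10 + 29\right) \left(-31 - 47\right) \frac{5}{9} = - 92 \cdot 39 \left(-78\right) 5 \cdot \frac{1}{9} = \left(-92\right) \left(-3042\right) \frac{5}{9} = 279864 \cdot \frac{5}{9} = 155480$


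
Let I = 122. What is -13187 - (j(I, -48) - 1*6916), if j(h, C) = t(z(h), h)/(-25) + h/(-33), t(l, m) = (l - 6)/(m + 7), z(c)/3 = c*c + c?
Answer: -221837443/35475 ≈ -6253.3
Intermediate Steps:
z(c) = 3*c + 3*c² (z(c) = 3*(c*c + c) = 3*(c² + c) = 3*(c + c²) = 3*c + 3*c²)
t(l, m) = (-6 + l)/(7 + m)
j(h, C) = -h/33 - (-6 + 3*h*(1 + h))/(25*(7 + h)) (j(h, C) = ((-6 + 3*h*(1 + h))/(7 + h))/(-25) + h/(-33) = ((-6 + 3*h*(1 + h))/(7 + h))*(-1/25) + h*(-1/33) = -(-6 + 3*h*(1 + h))/(25*(7 + h)) - h/33 = -h/33 - (-6 + 3*h*(1 + h))/(25*(7 + h)))
-13187 - (j(I, -48) - 1*6916) = -13187 - (2*(99 - 137*122 - 62*122²)/(825*(7 + 122)) - 1*6916) = -13187 - ((2/825)*(99 - 16714 - 62*14884)/129 - 6916) = -13187 - ((2/825)*(1/129)*(99 - 16714 - 922808) - 6916) = -13187 - ((2/825)*(1/129)*(-939423) - 6916) = -13187 - (-626282/35475 - 6916) = -13187 - 1*(-245971382/35475) = -13187 + 245971382/35475 = -221837443/35475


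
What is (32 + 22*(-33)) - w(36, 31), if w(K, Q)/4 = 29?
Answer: -810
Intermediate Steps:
w(K, Q) = 116 (w(K, Q) = 4*29 = 116)
(32 + 22*(-33)) - w(36, 31) = (32 + 22*(-33)) - 1*116 = (32 - 726) - 116 = -694 - 116 = -810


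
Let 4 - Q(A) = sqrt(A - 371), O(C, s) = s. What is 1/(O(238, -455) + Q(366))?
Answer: I/(sqrt(5) - 451*I) ≈ -0.0022172 + 1.0993e-5*I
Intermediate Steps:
Q(A) = 4 - sqrt(-371 + A) (Q(A) = 4 - sqrt(A - 371) = 4 - sqrt(-371 + A))
1/(O(238, -455) + Q(366)) = 1/(-455 + (4 - sqrt(-371 + 366))) = 1/(-455 + (4 - sqrt(-5))) = 1/(-455 + (4 - I*sqrt(5))) = 1/(-451 - I*sqrt(5))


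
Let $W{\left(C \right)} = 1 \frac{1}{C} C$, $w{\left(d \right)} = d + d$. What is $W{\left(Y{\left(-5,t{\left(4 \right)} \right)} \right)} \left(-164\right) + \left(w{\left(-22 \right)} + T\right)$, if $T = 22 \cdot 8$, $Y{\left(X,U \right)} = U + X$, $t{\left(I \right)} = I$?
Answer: $-32$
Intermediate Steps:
$w{\left(d \right)} = 2 d$
$W{\left(C \right)} = 1$ ($W{\left(C \right)} = \frac{C}{C} = 1$)
$T = 176$
$W{\left(Y{\left(-5,t{\left(4 \right)} \right)} \right)} \left(-164\right) + \left(w{\left(-22 \right)} + T\right) = 1 \left(-164\right) + \left(2 \left(-22\right) + 176\right) = -164 + \left(-44 + 176\right) = -164 + 132 = -32$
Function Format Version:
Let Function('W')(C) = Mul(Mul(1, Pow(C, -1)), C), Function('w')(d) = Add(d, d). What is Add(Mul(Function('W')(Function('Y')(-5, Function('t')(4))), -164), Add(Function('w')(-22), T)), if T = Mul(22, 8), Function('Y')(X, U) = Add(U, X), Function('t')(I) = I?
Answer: -32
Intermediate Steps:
Function('w')(d) = Mul(2, d)
Function('W')(C) = 1 (Function('W')(C) = Mul(Pow(C, -1), C) = 1)
T = 176
Add(Mul(Function('W')(Function('Y')(-5, Function('t')(4))), -164), Add(Function('w')(-22), T)) = Add(Mul(1, -164), Add(Mul(2, -22), 176)) = Add(-164, Add(-44, 176)) = Add(-164, 132) = -32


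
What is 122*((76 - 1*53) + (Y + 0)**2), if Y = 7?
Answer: 8784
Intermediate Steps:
122*((76 - 1*53) + (Y + 0)**2) = 122*((76 - 1*53) + (7 + 0)**2) = 122*((76 - 53) + 7**2) = 122*(23 + 49) = 122*72 = 8784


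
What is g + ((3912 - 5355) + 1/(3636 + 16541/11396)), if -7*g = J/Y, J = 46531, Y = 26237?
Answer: -1569662624277976/1087586540089 ≈ -1443.3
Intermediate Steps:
g = -46531/183659 (g = -46531/(7*26237) = -⅐*46531/26237 = -46531/183659 ≈ -0.25336)
g + ((3912 - 5355) + 1/(3636 + 16541/11396)) = -46531/183659 + ((3912 - 5355) + 1/(3636 + 16541/11396)) = -46531/183659 + (-1443 + 1/(3636 + 16541*(1/11396))) = -46531/183659 + (-1443 + 1/(3636 + 2363/1628)) = -46531/183659 + (-1443 + 1/(5921771/1628)) = -46531/183659 + (-1443 + 1628/5921771) = -46531/183659 - 8545113925/5921771 = -1569662624277976/1087586540089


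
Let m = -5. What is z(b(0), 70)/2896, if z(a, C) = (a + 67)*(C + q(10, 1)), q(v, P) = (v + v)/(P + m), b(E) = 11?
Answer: 2535/1448 ≈ 1.7507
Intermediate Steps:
q(v, P) = 2*v/(-5 + P) (q(v, P) = (v + v)/(P - 5) = (2*v)/(-5 + P) = 2*v/(-5 + P))
z(a, C) = (-5 + C)*(67 + a) (z(a, C) = (a + 67)*(C + 2*10/(-5 + 1)) = (67 + a)*(C + 2*10/(-4)) = (67 + a)*(C + 2*10*(-¼)) = (67 + a)*(C - 5) = (67 + a)*(-5 + C) = (-5 + C)*(67 + a))
z(b(0), 70)/2896 = (-335 - 5*11 + 67*70 + 70*11)/2896 = (-335 - 55 + 4690 + 770)*(1/2896) = 5070*(1/2896) = 2535/1448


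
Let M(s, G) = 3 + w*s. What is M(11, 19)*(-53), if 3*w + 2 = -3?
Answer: 2438/3 ≈ 812.67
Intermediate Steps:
w = -5/3 (w = -2/3 + (1/3)*(-3) = -2/3 - 1 = -5/3 ≈ -1.6667)
M(s, G) = 3 - 5*s/3
M(11, 19)*(-53) = (3 - 5/3*11)*(-53) = (3 - 55/3)*(-53) = -46/3*(-53) = 2438/3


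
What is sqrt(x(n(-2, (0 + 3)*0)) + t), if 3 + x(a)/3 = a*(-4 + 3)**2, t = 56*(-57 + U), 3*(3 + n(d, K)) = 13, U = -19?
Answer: I*sqrt(4261) ≈ 65.276*I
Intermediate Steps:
n(d, K) = 4/3 (n(d, K) = -3 + (1/3)*13 = -3 + 13/3 = 4/3)
t = -4256 (t = 56*(-57 - 19) = 56*(-76) = -4256)
x(a) = -9 + 3*a (x(a) = -9 + 3*(a*(-4 + 3)**2) = -9 + 3*(a*(-1)**2) = -9 + 3*(a*1) = -9 + 3*a)
sqrt(x(n(-2, (0 + 3)*0)) + t) = sqrt((-9 + 3*(4/3)) - 4256) = sqrt((-9 + 4) - 4256) = sqrt(-5 - 4256) = sqrt(-4261) = I*sqrt(4261)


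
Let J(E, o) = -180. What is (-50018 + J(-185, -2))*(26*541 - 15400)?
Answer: 66964132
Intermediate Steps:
(-50018 + J(-185, -2))*(26*541 - 15400) = (-50018 - 180)*(26*541 - 15400) = -50198*(14066 - 15400) = -50198*(-1334) = 66964132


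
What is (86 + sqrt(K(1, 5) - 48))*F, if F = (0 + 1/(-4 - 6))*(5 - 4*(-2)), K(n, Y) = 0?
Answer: -559/5 - 26*I*sqrt(3)/5 ≈ -111.8 - 9.0067*I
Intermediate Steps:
F = -13/10 (F = (0 + 1/(-10))*(5 - 1*(-8)) = (0 - 1/10)*(5 + 8) = -1/10*13 = -13/10 ≈ -1.3000)
(86 + sqrt(K(1, 5) - 48))*F = (86 + sqrt(0 - 48))*(-13/10) = (86 + sqrt(-48))*(-13/10) = (86 + 4*I*sqrt(3))*(-13/10) = -559/5 - 26*I*sqrt(3)/5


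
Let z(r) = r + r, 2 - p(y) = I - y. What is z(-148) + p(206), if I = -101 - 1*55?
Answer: 68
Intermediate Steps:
I = -156 (I = -101 - 55 = -156)
p(y) = 158 + y (p(y) = 2 - (-156 - y) = 2 + (156 + y) = 158 + y)
z(r) = 2*r
z(-148) + p(206) = 2*(-148) + (158 + 206) = -296 + 364 = 68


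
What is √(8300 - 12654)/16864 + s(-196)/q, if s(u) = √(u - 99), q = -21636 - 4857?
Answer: I*(-√295/26493 + √4354/16864) ≈ 0.0032645*I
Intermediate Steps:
q = -26493
s(u) = √(-99 + u)
√(8300 - 12654)/16864 + s(-196)/q = √(8300 - 12654)/16864 + √(-99 - 196)/(-26493) = √(-4354)*(1/16864) + √(-295)*(-1/26493) = (I*√4354)*(1/16864) + (I*√295)*(-1/26493) = I*√4354/16864 - I*√295/26493 = -I*√295/26493 + I*√4354/16864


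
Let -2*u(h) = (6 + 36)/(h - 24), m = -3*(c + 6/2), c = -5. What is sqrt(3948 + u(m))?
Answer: sqrt(142170)/6 ≈ 62.842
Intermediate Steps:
m = 6 (m = -3*(-5 + 6/2) = -3*(-5 + 6*(1/2)) = -3*(-5 + 3) = -3*(-2) = 6)
u(h) = -21/(-24 + h) (u(h) = -(6 + 36)/(2*(h - 24)) = -21/(-24 + h))
sqrt(3948 + u(m)) = sqrt(3948 - 21/(-24 + 6)) = sqrt(3948 - 21/(-18)) = sqrt(3948 - 21*(-1/18)) = sqrt(3948 + 7/6) = sqrt(23695/6) = sqrt(142170)/6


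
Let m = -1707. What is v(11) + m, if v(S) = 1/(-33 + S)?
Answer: -37555/22 ≈ -1707.0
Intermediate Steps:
v(11) + m = 1/(-33 + 11) - 1707 = 1/(-22) - 1707 = -1/22 - 1707 = -37555/22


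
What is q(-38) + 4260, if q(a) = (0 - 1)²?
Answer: 4261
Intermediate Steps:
q(a) = 1 (q(a) = (-1)² = 1)
q(-38) + 4260 = 1 + 4260 = 4261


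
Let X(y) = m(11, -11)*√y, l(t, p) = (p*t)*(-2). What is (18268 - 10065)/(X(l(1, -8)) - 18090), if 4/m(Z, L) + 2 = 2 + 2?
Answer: -8203/18082 ≈ -0.45366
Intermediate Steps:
m(Z, L) = 2 (m(Z, L) = 4/(-2 + (2 + 2)) = 4/(-2 + 4) = 4/2 = 4*(½) = 2)
l(t, p) = -2*p*t
X(y) = 2*√y
(18268 - 10065)/(X(l(1, -8)) - 18090) = (18268 - 10065)/(2*√(-2*(-8)*1) - 18090) = 8203/(2*√16 - 18090) = 8203/(2*4 - 18090) = 8203/(8 - 18090) = 8203/(-18082) = 8203*(-1/18082) = -8203/18082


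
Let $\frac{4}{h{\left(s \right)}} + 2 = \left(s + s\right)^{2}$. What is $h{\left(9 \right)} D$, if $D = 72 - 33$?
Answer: $\frac{78}{161} \approx 0.48447$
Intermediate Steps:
$h{\left(s \right)} = \frac{4}{-2 + 4 s^{2}}$ ($h{\left(s \right)} = \frac{4}{-2 + \left(s + s\right)^{2}} = \frac{4}{-2 + \left(2 s\right)^{2}} = \frac{4}{-2 + 4 s^{2}}$)
$D = 39$
$h{\left(9 \right)} D = \frac{2}{-1 + 2 \cdot 9^{2}} \cdot 39 = \frac{2}{-1 + 2 \cdot 81} \cdot 39 = \frac{2}{-1 + 162} \cdot 39 = \frac{2}{161} \cdot 39 = \frac{78}{161}$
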